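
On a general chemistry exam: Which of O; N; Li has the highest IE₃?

IE_3 is the cost of taking one more electron from the +2 cation: O²⁺ still has 4 valence electrons; N²⁺ still has 3 valence electrons; Li²⁺ is already 1 electron into the core.
Breaking into a closed-shell core is much more expensive than removing a leftover valence electron — Li has the largest IE_3 here.
Valence configurations: O²⁺ [He]2s²2p², N²⁺ [He]2s²2p¹.
Tabulated IE_3 (kJ/mol): O 5300, N 4578, Li 11815.
So the third ionization energies run N < O < Li.

Li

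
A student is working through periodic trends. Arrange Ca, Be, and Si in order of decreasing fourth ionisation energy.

Be > Ca > Si

Consider each +3 ion: Ca³⁺ is already 1 electron into the core; Be³⁺ is already 1 electron into the core; Si³⁺ still has 1 valence electron.
Core electrons are held far more tightly than valence electrons, so Ca and Be top the IE_4 order.
Tabulated IE_4 (kJ/mol): Ca 6491, Be 21007, Si 4356.
So the fourth ionization energies run Si < Ca < Be.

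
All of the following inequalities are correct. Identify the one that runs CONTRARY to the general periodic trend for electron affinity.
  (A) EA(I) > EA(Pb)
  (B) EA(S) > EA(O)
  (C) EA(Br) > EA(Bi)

The general trend: electron affinity increases across a period and decreases down a group.
(A) I (period 5, group 17) vs Pb (period 6, group 14): the stated order agrees with the simple trend.
(B) S (period 3, group 16) vs O (period 2, group 16): the stated order contradicts the simple trend.
(C) Br (period 4, group 17) vs Bi (period 6, group 15): the stated order agrees with the simple trend.
The exception is (B): the compact 2p subshell of O repels the added electron more than S's larger 3p does.

(B)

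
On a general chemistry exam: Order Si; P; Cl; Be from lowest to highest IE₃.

Consider each +2 ion: Si²⁺ still has 2 valence electrons; P²⁺ still has 3 valence electrons; Cl²⁺ still has 5 valence electrons; Be²⁺ is the bare [He] core.
Breaking into a closed-shell core is much more expensive than removing a leftover valence electron — Be has the largest IE_3 here.
Valence configurations: Si²⁺ [Ne]3s², P²⁺ [Ne]3s²3p¹, Cl²⁺ [Ne]3s²3p³.
P²⁺ loses a lone 3p electron whereas Si²⁺ must break into a filled 3s² pair, so IE_3(Si) > IE_3(P) even though P has the higher nuclear charge.
The numbers (kJ/mol): Si 3232, P 2914, Cl 3822, Be 14849.
Hence IE_3: P < Si < Cl < Be.

P < Si < Cl < Be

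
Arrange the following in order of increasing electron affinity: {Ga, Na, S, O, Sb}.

O is in period 2, group 16; Na is in period 3, group 1; S is in period 3, group 16; Ga is in period 4, group 13; Sb is in period 5, group 15.
Atoms with high Z_eff and room in the valence shell (especially the halogens) have the most exothermic electron affinities.
Neither a single period nor a single group — weigh both effects.
Na > Ga: period and group pull opposite ways; the down-group shift dominates (53 vs 29 kJ/mol).
Sb > Na: the two effects oppose for this pair; the across-period effect wins (103 vs 53 kJ/mol).
O > Sb: both effects reinforce here, so O is clearly the higher of the two.
S > O: this pair runs against the simple trend — see the exception note.
Note the exception: S has a higher electron affinity than O, contrary to the simple trend — the compact 2p subshell of O repels the added electron more than S's larger 3p does.
Tabulated electron affinity (kJ/mol): O 141, Na 53, S 200, Ga 29, Sb 103.
So from lowest to highest: Ga < Na < Sb < O < S.

Ga < Na < Sb < O < S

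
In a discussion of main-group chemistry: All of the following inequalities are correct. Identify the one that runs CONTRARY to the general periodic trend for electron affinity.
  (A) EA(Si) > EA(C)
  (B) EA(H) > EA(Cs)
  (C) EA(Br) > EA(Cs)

(A)

The general trend: electron affinity increases across a period and decreases down a group.
(A) Si (period 3, group 14) vs C (period 2, group 14): the stated order contradicts the simple trend.
(B) H (period 1, group 1) vs Cs (period 6, group 1): the stated order agrees with the simple trend.
(C) Br (period 4, group 17) vs Cs (period 6, group 1): the stated order agrees with the simple trend.
The exception is (A): Si's larger, more diffuse 3p orbitals accept an added electron slightly more readily than C's compact 2p.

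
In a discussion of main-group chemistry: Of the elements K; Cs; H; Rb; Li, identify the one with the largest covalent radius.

Atomic radius shrinks across a period as nuclear charge pulls the same shell inward, and grows down a group as new shells are added.
All are in group 1, so atomic radius increases down the group.
The largest covalent radius among these belongs to Cs.

Cs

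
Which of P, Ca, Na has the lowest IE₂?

Ca

The second ionization energy removes an electron from the +1 ion. For each element: P⁺ still has 4 valence electrons; Ca⁺ still has 1 valence electron; Na⁺ is the bare [Ne] core.
Core electrons are held far more tightly than valence electrons, so Na tops the IE_2 order.
Valence configurations: P⁺ [Ne]3s²3p², Ca⁺ [Ar]4s¹.
Approximate IE_2 values (kJ/mol): P 1907, Ca 1145, Na 4562.
Overall IE_2 order: Ca < P < Na.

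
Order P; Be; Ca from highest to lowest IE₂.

P > Be > Ca

Consider each +1 ion: P⁺ still has 4 valence electrons; Be⁺ still has 1 valence electron; Ca⁺ still has 1 valence electron.
All are still removing valence electrons, so compare the +1 ions as you would atoms: IE_2 generally rises across a period (higher Z_eff) and falls down a group (larger shell), subject to the usual subshell exceptions.
Valence configurations: P⁺ [Ne]3s²3p², Be⁺ [He]2s¹, Ca⁺ [Ar]4s¹.
Tabulated IE_2 (kJ/mol): P 1907, Be 1757, Ca 1145.
Overall IE_2 order: Ca < Be < P.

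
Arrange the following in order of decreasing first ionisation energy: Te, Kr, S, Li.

Across a period the outer electron is held more tightly (higher IE₁); down a group it sits in a higher shell, more shielded, and comes off more easily.
Here both period and group differ, so the two effects have to be weighed against each other.
Te > Li: period and group pull opposite ways; the across-period shift dominates (869 vs 520 kJ/mol).
S > Te: they share group 16; the group trend gives S the larger value.
Kr > S: the two effects oppose for this pair; the across-period effect wins (1351 vs 1000 kJ/mol).
Approximate values (kJ/mol): Li 520, S 1000, Kr 1351, Te 869.
So from highest to lowest: Kr > S > Te > Li.

Kr > S > Te > Li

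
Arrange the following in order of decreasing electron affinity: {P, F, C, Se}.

F, Se, C, P

C is in period 2, group 14; F is in period 2, group 17; P is in period 3, group 15; Se is in period 4, group 16.
Adding an electron releases more energy for atoms nearer the top right (short of the noble gases).
These span different periods and groups, so the two trends combine.
C > P: period and group pull opposite ways; the down-group shift dominates (122 vs 72 kJ/mol).
Se > C: the two effects oppose for this pair; the across-period effect wins (195 vs 122 kJ/mol).
F > Se: both effects reinforce here, so F is clearly the higher of the two.
Approximate values (kJ/mol): C 122, F 328, P 72, Se 195.
So from highest to lowest: F > Se > C > P.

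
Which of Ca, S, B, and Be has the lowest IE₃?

S

Consider each +2 ion: Ca²⁺ is the bare [Ar] core; S²⁺ still has 4 valence electrons; B²⁺ still has 1 valence electron; Be²⁺ is the bare [He] core.
Core electrons are held far more tightly than valence electrons, so Ca and Be top the IE_3 order.
Valence configurations: S²⁺ [Ne]3s²3p², B²⁺ [He]2s¹.
Approximate IE_3 values (kJ/mol): Ca 4912, S 3357, B 3660, Be 14849.
Overall IE_3 order: S < B < Ca < Be.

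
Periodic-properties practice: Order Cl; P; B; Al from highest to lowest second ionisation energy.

B > Cl > P > Al

IE_2 is the cost of taking one more electron from the +1 cation: Cl⁺ still has 6 valence electrons; P⁺ still has 4 valence electrons; B⁺ still has 2 valence electrons; Al⁺ still has 2 valence electrons.
All are still removing valence electrons, so compare the +1 ions as you would atoms: IE_2 generally rises across a period (higher Z_eff) and falls down a group (larger shell), subject to the usual subshell exceptions.
Valence configurations: Cl⁺ [Ne]3s²3p⁴, P⁺ [Ne]3s²3p², B⁺ [He]2s², Al⁺ [Ne]3s².
Approximate IE_2 values (kJ/mol): Cl 2298, P 1907, B 2427, Al 1817.
So the second ionization energies run Al < P < Cl < B.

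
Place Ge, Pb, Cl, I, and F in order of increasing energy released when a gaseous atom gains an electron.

Pb, Ge, I, F, Cl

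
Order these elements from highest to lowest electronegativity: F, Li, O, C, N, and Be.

Li is in period 2, group 1; Be is in period 2, group 2; C is in period 2, group 14; N is in period 2, group 15; O is in period 2, group 16; F is in period 2, group 17.
EN rises left→right (higher Z_eff, smaller atoms) and falls top→bottom (larger, more shielded atoms).
All lie in period 2, so electronegativity increases left to right.
So from highest to lowest: F > O > N > C > Be > Li.

F > O > N > C > Be > Li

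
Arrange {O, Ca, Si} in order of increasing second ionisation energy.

IE_2 is the cost of taking one more electron from the +1 cation: O⁺ still has 5 valence electrons; Ca⁺ still has 1 valence electron; Si⁺ still has 3 valence electrons.
All are still removing valence electrons, so compare the +1 ions as you would atoms: IE_2 generally rises across a period (higher Z_eff) and falls down a group (larger shell), subject to the usual subshell exceptions.
Valence configurations: O⁺ [He]2s²2p³, Ca⁺ [Ar]4s¹, Si⁺ [Ne]3s²3p¹.
Tabulated IE_2 (kJ/mol): O 3388, Ca 1145, Si 1577.
Hence IE_2: Ca < Si < O.

Ca < Si < O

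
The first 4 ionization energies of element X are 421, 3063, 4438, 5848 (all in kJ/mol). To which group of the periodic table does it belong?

Group 1

Look for the largest jump between consecutive ionization energies: IE2/IE1 ≈ 7.3, far larger than any earlier ratio.
That jump marks the point where a core electron is being removed. So the atom has 1 valence electron.
A main-group element with 1 valence electron is in group 1.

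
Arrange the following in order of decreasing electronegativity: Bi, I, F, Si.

F > I > Bi > Si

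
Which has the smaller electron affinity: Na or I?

Na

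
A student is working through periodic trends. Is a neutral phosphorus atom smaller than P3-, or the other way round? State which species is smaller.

P

Forming P3- adds 3 electrons to P. More electron–electron repulsion in the same shell, with unchanged nuclear charge, lets the cloud expand.
An anion is larger than its parent atom: P3- > P.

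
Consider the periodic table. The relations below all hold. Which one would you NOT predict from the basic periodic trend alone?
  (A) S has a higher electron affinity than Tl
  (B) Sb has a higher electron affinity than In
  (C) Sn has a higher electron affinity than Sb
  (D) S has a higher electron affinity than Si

(C)

The general trend: electron affinity increases across a period and decreases down a group.
(A) S (period 3, group 16) vs Tl (period 6, group 13): the stated order agrees with the simple trend.
(B) Sb (period 5, group 15) vs In (period 5, group 13): the stated order agrees with the simple trend.
(C) Sn (period 5, group 14) vs Sb (period 5, group 15): the stated order contradicts the simple trend.
(D) S (period 3, group 16) vs Si (period 3, group 14): the stated order agrees with the simple trend.
The exception is (C): adding an electron to Sb's half-filled 5p³ is unfavourable, so Sn has the more exothermic EA.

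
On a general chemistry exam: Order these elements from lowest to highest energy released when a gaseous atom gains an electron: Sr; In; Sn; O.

Sr < In < Sn < O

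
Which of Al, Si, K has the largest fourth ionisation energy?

The fourth ionization energy removes an electron from the +3 ion. For each element: Al³⁺ is the bare [Ne] core; Si³⁺ still has 1 valence electron; K³⁺ is already 2 electrons into the core.
Breaking into a closed-shell core is much more expensive than removing a leftover valence electron — K and Al have the largest IE_4 here.
Approximate IE_4 values (kJ/mol): Al 11577, Si 4356, K 5877.
Overall IE_4 order: Si < K < Al.

Al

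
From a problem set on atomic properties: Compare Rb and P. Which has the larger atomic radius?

Rb

P is in period 3, group 15; Rb is in period 5, group 1.
Radius decreases left→right (rising Z_eff, same n) and increases top→bottom (higher n).
Neither a single period nor a single group — weigh both effects.
Rb > P: both effects reinforce here, so Rb is clearly the larger of the two.
Approximate values (pm): P 111, Rb 210.
So Rb has the larger atomic radius (Rb > P).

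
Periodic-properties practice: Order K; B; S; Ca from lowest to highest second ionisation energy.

Ca, S, B, K

IE_2 is the cost of taking one more electron from the +1 cation: K⁺ is the bare [Ar] core; B⁺ still has 2 valence electrons; S⁺ still has 5 valence electrons; Ca⁺ still has 1 valence electron.
Breaking into a closed-shell core is much more expensive than removing a leftover valence electron — K has the largest IE_2 here.
Valence configurations: B⁺ [He]2s², S⁺ [Ne]3s²3p³, Ca⁺ [Ar]4s¹.
Tabulated IE_2 (kJ/mol): K 3052, B 2427, S 2252, Ca 1145.
Putting it together, IE_2: Ca < S < B < K.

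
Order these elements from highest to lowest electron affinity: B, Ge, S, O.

S > O > Ge > B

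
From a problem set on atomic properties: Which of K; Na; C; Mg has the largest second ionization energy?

Na

The second ionization energy removes an electron from the +1 ion. For each element: K⁺ is the bare [Ar] core; Na⁺ is the bare [Ne] core; C⁺ still has 3 valence electrons; Mg⁺ still has 1 valence electron.
Breaking into a closed-shell core is much more expensive than removing a leftover valence electron — K and Na have the largest IE_2 here.
Valence configurations: C⁺ [He]2s²2p¹, Mg⁺ [Ne]3s¹.
The numbers (kJ/mol): K 3052, Na 4562, C 2353, Mg 1451.
Overall IE_2 order: Mg < C < K < Na.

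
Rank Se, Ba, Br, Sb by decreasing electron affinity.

Br > Se > Sb > Ba

Se is in period 4, group 16; Br is in period 4, group 17; Sb is in period 5, group 15; Ba is in period 6, group 2.
EA tends to increase across a period and decrease down a group, though the pattern is less regular than for IE or radius.
Neither a single period nor a single group — weigh both effects.
Sb > Ba: both effects reinforce here, so Sb is clearly the higher of the two.
Se > Sb: relative to Sb, both the across-period and down-group shifts push Se's electron affinity up.
Br > Se: both are in period 4; the period trend gives Br the larger value.
For reference (kJ/mol): Se 195, Br 325, Sb 103, Ba 14.
So from highest to lowest: Br > Se > Sb > Ba.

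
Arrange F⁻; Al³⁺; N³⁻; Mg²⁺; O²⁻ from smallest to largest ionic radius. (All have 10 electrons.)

Al³⁺ < Mg²⁺ < F⁻ < O²⁻ < N³⁻

All of these have 10 electrons, so size is governed by nuclear charge alone: the more protons, the stronger the pull on the same electron cloud, and the smaller the ion.
Nuclear charges: Al³⁺ (Z=13), Mg²⁺ (Z=12), F⁻ (Z=9), O²⁻ (Z=8), N³⁻ (Z=7).
Smallest to largest: Al³⁺ < Mg²⁺ < F⁻ < O²⁻ < N³⁻.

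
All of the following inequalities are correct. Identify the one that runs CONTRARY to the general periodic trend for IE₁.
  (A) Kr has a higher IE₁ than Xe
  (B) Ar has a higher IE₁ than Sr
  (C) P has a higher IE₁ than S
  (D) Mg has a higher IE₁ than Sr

The general trend: IE₁ increases across a period and decreases down a group.
(A) Kr (period 4, group 18) vs Xe (period 5, group 18): the stated order agrees with the simple trend.
(B) Ar (period 3, group 18) vs Sr (period 5, group 2): the stated order agrees with the simple trend.
(C) P (period 3, group 15) vs S (period 3, group 16): the stated order contradicts the simple trend.
(D) Mg (period 3, group 2) vs Sr (period 5, group 2): the stated order agrees with the simple trend.
The exception is (C): S (3p⁴) ionizes more easily than half-filled P (3p³) because the paired 3p electron in S is pushed out by e⁻–e⁻ repulsion.

(C)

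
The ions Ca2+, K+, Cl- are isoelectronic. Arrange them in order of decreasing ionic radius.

All of these have 18 electrons, so size is governed by nuclear charge alone: the more protons, the stronger the pull on the same electron cloud, and the smaller the ion.
Nuclear charges: Ca2+ (Z=20), K+ (Z=19), Cl- (Z=17).
Largest to smallest: Cl- > K+ > Ca2+.

Cl-, K+, Ca2+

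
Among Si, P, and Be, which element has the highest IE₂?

After 1 electron has been removed, what remains? Si⁺ still has 3 valence electrons; P⁺ still has 4 valence electrons; Be⁺ still has 1 valence electron.
All are still removing valence electrons, so compare the +1 ions as you would atoms: IE_2 generally rises across a period (higher Z_eff) and falls down a group (larger shell), subject to the usual subshell exceptions.
Valence configurations: Si⁺ [Ne]3s²3p¹, P⁺ [Ne]3s²3p², Be⁺ [He]2s¹.
The numbers (kJ/mol): Si 1577, P 1907, Be 1757.
So the second ionization energies run Si < Be < P.

P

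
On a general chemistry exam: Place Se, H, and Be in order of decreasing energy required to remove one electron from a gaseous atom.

H, Se, Be

H is in period 1, group 1; Be is in period 2, group 2; Se is in period 4, group 16.
First ionization energy rises across a period (greater Z_eff holds electrons more tightly) and falls down a group (valence electrons are farther from the nucleus).
Here both period and group differ, so the two effects have to be weighed against each other.
Se > Be: the two effects oppose for this pair; the across-period effect wins (941 vs 900 kJ/mol).
H > Se: period and group pull opposite ways; the down-group shift dominates (1312 vs 941 kJ/mol).
For reference (kJ/mol): H 1312, Be 900, Se 941.
So from highest to lowest: H > Se > Be.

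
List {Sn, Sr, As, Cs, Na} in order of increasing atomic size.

As, Sn, Na, Sr, Cs

Across a period the added protons contract the valence shell; down a group each new principal shell makes the atom larger.
Neither a single period nor a single group — weigh both effects.
Sn > As: both effects reinforce here, so Sn is clearly the larger of the two.
Na > Sn: the two effects oppose for this pair; the across-period effect wins (155 vs 140 pm).
Sr > Na: period and group pull opposite ways; the down-group shift dominates (185 vs 155 pm).
Cs > Sr: both effects reinforce here, so Cs is clearly the larger of the two.
Tabulated atomic radius (pm): Na 155, As 121, Sr 185, Sn 140, Cs 232.
So from smallest to largest: As < Sn < Na < Sr < Cs.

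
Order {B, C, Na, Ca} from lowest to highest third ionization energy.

After 2 electrons have been removed, what remains? B²⁺ still has 1 valence electron; C²⁺ still has 2 valence electrons; Na²⁺ is already 1 electron into the core; Ca²⁺ is the bare [Ar] core.
Core electrons are held far more tightly than valence electrons, so Ca and Na top the IE_3 order.
Valence configurations: B²⁺ [He]2s¹, C²⁺ [He]2s².
Approximate IE_3 values (kJ/mol): B 3660, C 4620, Na 6910, Ca 4912.
Hence IE_3: B < C < Ca < Na.

B < C < Ca < Na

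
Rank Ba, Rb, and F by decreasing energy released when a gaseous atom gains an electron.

F is in period 2, group 17; Rb is in period 5, group 1; Ba is in period 6, group 2.
EA tends to increase across a period and decrease down a group, though the pattern is less regular than for IE or radius.
Neither a single period nor a single group — weigh both effects.
Rb > Ba: the two effects oppose for this pair; the down-group effect wins (47 vs 14 kJ/mol).
F > Rb: both effects reinforce here, so F is clearly the higher of the two.
Approximate values (kJ/mol): F 328, Rb 47, Ba 14.
So from highest to lowest: F > Rb > Ba.

F > Rb > Ba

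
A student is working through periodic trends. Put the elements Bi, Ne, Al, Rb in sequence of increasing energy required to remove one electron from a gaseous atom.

Ne is in period 2, group 18; Al is in period 3, group 13; Rb is in period 5, group 1; Bi is in period 6, group 15.
Removing the outermost electron gets harder across a period and easier down a group.
Neither a single period nor a single group — weigh both effects.
Al > Rb: both effects reinforce here, so Al is clearly the higher of the two.
Bi > Al: period and group pull opposite ways; the across-period shift dominates (703 vs 578 kJ/mol).
Ne > Bi: relative to Bi, both the across-period and down-group shifts push Ne's first ionization energy up.
Approximate values (kJ/mol): Ne 2081, Al 578, Rb 403, Bi 703.
So from lowest to highest: Rb < Al < Bi < Ne.

Rb, Al, Bi, Ne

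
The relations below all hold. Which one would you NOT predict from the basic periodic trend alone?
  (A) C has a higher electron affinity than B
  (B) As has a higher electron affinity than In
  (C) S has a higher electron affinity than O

(C)

The general trend: electron affinity increases across a period and decreases down a group.
(A) C (period 2, group 14) vs B (period 2, group 13): the stated order agrees with the simple trend.
(B) As (period 4, group 15) vs In (period 5, group 13): the stated order agrees with the simple trend.
(C) S (period 3, group 16) vs O (period 2, group 16): the stated order contradicts the simple trend.
The exception is (C): the compact 2p subshell of O repels the added electron more than S's larger 3p does.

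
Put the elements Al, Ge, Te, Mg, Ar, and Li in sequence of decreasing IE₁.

Ar > Te > Ge > Mg > Al > Li

Li is in period 2, group 1; Mg is in period 3, group 2; Al is in period 3, group 13; Ar is in period 3, group 18; Ge is in period 4, group 14; Te is in period 5, group 16.
Removing the outermost electron gets harder across a period and easier down a group.
Neither a single period nor a single group — weigh both effects.
Al > Li: period and group pull opposite ways; the across-period shift dominates (578 vs 520 kJ/mol).
Mg > Al: this pair runs against the simple trend — see the exception note.
Ge > Mg: the two effects oppose for this pair; the across-period effect wins (762 vs 738 kJ/mol).
Te > Ge: the two effects oppose for this pair; the across-period effect wins (869 vs 762 kJ/mol).
Ar > Te: both effects reinforce here, so Ar is clearly the higher of the two.
Note the exception: Mg has a higher first ionization energy than Al, contrary to the simple trend — Al's single 3p electron is easier to remove than one from Mg's filled 3s².
Tabulated first ionization energy (kJ/mol): Li 520, Mg 738, Al 578, Ar 1521, Ge 762, Te 869.
So from highest to lowest: Ar > Te > Ge > Mg > Al > Li.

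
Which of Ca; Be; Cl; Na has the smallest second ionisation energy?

Ca

After 1 electron has been removed, what remains? Ca⁺ still has 1 valence electron; Be⁺ still has 1 valence electron; Cl⁺ still has 6 valence electrons; Na⁺ is the bare [Ne] core.
Pulling an electron out of a noble-gas core costs far more than removing a remaining valence electron, so Na sits at the high end of IE_2.
Valence configurations: Ca⁺ [Ar]4s¹, Be⁺ [He]2s¹, Cl⁺ [Ne]3s²3p⁴.
Approximate IE_2 values (kJ/mol): Ca 1145, Be 1757, Cl 2298, Na 4562.
Hence IE_2: Ca < Be < Cl < Na.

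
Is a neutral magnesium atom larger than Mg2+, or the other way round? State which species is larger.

Forming Mg2+ removes 2 electrons from Mg. Fewer electrons for the same nuclear charge means less shielding and a higher Z_eff on the remaining electrons, and for main-group metals the entire outer shell is lost.
A cation is smaller than its parent atom: Mg2+ < Mg.

Mg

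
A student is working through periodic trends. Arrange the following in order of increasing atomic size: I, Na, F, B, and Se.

F < B < Se < I < Na

Moving right in a period, electrons are added to the same shell under a stronger nuclear pull, so atoms get smaller; moving down, a new shell is opened and atoms get larger.
These span different periods and groups, so the two trends combine.
B > F: both are in period 2; the period trend gives B the larger value.
Se > B: the two effects oppose for this pair; the down-group effect wins (116 vs 85 pm).
I > Se: the two effects oppose for this pair; the down-group effect wins (133 vs 116 pm).
Na > I: the two effects oppose for this pair; the across-period effect wins (155 vs 133 pm).
For reference (pm): B 85, F 64, Na 155, Se 116, I 133.
So from smallest to largest: F < B < Se < I < Na.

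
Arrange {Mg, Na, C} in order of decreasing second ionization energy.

Consider each +1 ion: Mg⁺ still has 1 valence electron; Na⁺ is the bare [Ne] core; C⁺ still has 3 valence electrons.
Breaking into a closed-shell core is much more expensive than removing a leftover valence electron — Na has the largest IE_2 here.
Valence configurations: Mg⁺ [Ne]3s¹, C⁺ [He]2s²2p¹.
Approximate IE_2 values (kJ/mol): Mg 1451, Na 4562, C 2353.
Hence IE_2: Mg < C < Na.

Na, C, Mg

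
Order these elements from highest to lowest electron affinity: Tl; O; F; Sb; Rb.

F > O > Sb > Rb > Tl

O is in period 2, group 16; F is in period 2, group 17; Rb is in period 5, group 1; Sb is in period 5, group 15; Tl is in period 6, group 13.
Atoms with high Z_eff and room in the valence shell (especially the halogens) have the most exothermic electron affinities.
These span different periods and groups, so the two trends combine.
Rb > Tl: period and group pull opposite ways; the down-group shift dominates (47 vs 19 kJ/mol).
Sb > Rb: both are in period 5; the period trend gives Sb the larger value.
O > Sb: both effects reinforce here, so O is clearly the higher of the two.
F > O: both are in period 2; the period trend gives F the larger value.
Approximate values (kJ/mol): O 141, F 328, Rb 47, Sb 103, Tl 19.
So from highest to lowest: F > O > Sb > Rb > Tl.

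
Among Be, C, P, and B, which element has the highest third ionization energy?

Be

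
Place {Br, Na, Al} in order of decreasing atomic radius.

Na, Al, Br

Na is in period 3, group 1; Al is in period 3, group 13; Br is in period 4, group 17.
Atomic radius shrinks across a period as nuclear charge pulls the same shell inward, and grows down a group as new shells are added.
Here both period and group differ, so the two effects have to be weighed against each other.
Al > Br: the two effects oppose for this pair; the across-period effect wins (126 vs 114 pm).
Na > Al: both are in period 3; the period trend gives Na the larger value.
Tabulated atomic radius (pm): Na 155, Al 126, Br 114.
So from largest to smallest: Na > Al > Br.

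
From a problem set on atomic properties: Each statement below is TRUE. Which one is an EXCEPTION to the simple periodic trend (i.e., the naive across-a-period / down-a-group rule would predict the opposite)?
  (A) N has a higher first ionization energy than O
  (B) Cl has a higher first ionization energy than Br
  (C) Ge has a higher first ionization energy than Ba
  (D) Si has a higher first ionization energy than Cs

The general trend: first ionization energy increases across a period and decreases down a group.
(A) N (period 2, group 15) vs O (period 2, group 16): the stated order contradicts the simple trend.
(B) Cl (period 3, group 17) vs Br (period 4, group 17): the stated order agrees with the simple trend.
(C) Ge (period 4, group 14) vs Ba (period 6, group 2): the stated order agrees with the simple trend.
(D) Si (period 3, group 14) vs Cs (period 6, group 1): the stated order agrees with the simple trend.
The exception is (A): pairing an electron in O's 2p⁴ costs repulsion energy, so O ionizes more easily than half-filled N (2p³).

(A)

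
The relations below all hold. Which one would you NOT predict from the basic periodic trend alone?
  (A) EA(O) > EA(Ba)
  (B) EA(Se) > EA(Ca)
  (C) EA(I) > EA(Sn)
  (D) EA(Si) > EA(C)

The general trend: electron affinity increases across a period and decreases down a group.
(A) O (period 2, group 16) vs Ba (period 6, group 2): the stated order agrees with the simple trend.
(B) Se (period 4, group 16) vs Ca (period 4, group 2): the stated order agrees with the simple trend.
(C) I (period 5, group 17) vs Sn (period 5, group 14): the stated order agrees with the simple trend.
(D) Si (period 3, group 14) vs C (period 2, group 14): the stated order contradicts the simple trend.
The exception is (D): Si's larger, more diffuse 3p orbitals accept an added electron slightly more readily than C's compact 2p.

(D)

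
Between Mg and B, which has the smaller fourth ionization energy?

IE_4 is the cost of taking one more electron from the +3 cation: Mg³⁺ is already 1 electron into the core; B³⁺ is the bare [He] core.
All of these are removing an electron from a noble-gas core or deeper; the smaller core (lower principal quantum number) is held far more tightly, and within a period the higher nuclear charge binds the same core more tightly.
Tabulated IE_4 (kJ/mol): Mg 10543, B 25026.
So the fourth ionization energies run Mg < B.

Mg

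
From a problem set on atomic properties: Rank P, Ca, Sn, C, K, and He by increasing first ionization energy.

K < Ca < Sn < P < C < He

He is in period 1, group 18; C is in period 2, group 14; P is in period 3, group 15; K is in period 4, group 1; Ca is in period 4, group 2; Sn is in period 5, group 14.
Across a period the outer electron is held more tightly (higher IE₁); down a group it sits in a higher shell, more shielded, and comes off more easily.
Neither a single period nor a single group — weigh both effects.
Ca > K: Ca lies to the right of K in period 4, so the across-period effect alone puts Ca higher.
Sn > Ca: period and group pull opposite ways; the across-period shift dominates (709 vs 590 kJ/mol).
P > Sn: both effects reinforce here, so P is clearly the higher of the two.
C > P: the two effects oppose for this pair; the down-group effect wins (1086 vs 1012 kJ/mol).
He > C: both effects reinforce here, so He is clearly the higher of the two.
For reference (kJ/mol): He 2372, C 1086, P 1012, K 419, Ca 590, Sn 709.
So from lowest to highest: K < Ca < Sn < P < C < He.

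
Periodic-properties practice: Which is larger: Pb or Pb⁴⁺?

Forming Pb⁴⁺ removes 4 electrons from Pb. Fewer electrons for the same nuclear charge means less shielding and a higher Z_eff on the remaining electrons.
A cation is smaller than its parent atom: Pb⁴⁺ < Pb.

Pb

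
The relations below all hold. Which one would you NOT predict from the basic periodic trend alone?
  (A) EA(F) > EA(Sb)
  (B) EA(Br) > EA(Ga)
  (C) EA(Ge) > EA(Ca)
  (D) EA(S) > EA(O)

(D)

The general trend: electron affinity increases across a period and decreases down a group.
(A) F (period 2, group 17) vs Sb (period 5, group 15): the stated order agrees with the simple trend.
(B) Br (period 4, group 17) vs Ga (period 4, group 13): the stated order agrees with the simple trend.
(C) Ge (period 4, group 14) vs Ca (period 4, group 2): the stated order agrees with the simple trend.
(D) S (period 3, group 16) vs O (period 2, group 16): the stated order contradicts the simple trend.
The exception is (D): the compact 2p subshell of O repels the added electron more than S's larger 3p does.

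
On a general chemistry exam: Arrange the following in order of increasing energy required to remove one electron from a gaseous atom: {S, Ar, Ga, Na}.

Na < Ga < S < Ar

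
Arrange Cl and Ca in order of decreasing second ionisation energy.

Consider each +1 ion: Cl⁺ still has 6 valence electrons; Ca⁺ still has 1 valence electron.
All are still removing valence electrons, so compare the +1 ions as you would atoms: IE_2 generally rises across a period (higher Z_eff) and falls down a group (larger shell), subject to the usual subshell exceptions.
Valence configurations: Cl⁺ [Ne]3s²3p⁴, Ca⁺ [Ar]4s¹.
Approximate IE_2 values (kJ/mol): Cl 2298, Ca 1145.
Hence IE_2: Ca < Cl.

Cl > Ca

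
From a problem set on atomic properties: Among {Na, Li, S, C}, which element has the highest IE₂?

IE_2 is the cost of taking one more electron from the +1 cation: Na⁺ is the bare [Ne] core; Li⁺ is the bare [He] core; S⁺ still has 5 valence electrons; C⁺ still has 3 valence electrons.
Breaking into a closed-shell core is much more expensive than removing a leftover valence electron — Na and Li have the largest IE_2 here.
Valence configurations: S⁺ [Ne]3s²3p³, C⁺ [He]2s²2p¹.
Tabulated IE_2 (kJ/mol): Na 4562, Li 7298, S 2252, C 2353.
Hence IE_2: S < C < Na < Li.

Li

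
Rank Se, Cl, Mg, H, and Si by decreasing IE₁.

H is in period 1, group 1; Mg is in period 3, group 2; Si is in period 3, group 14; Cl is in period 3, group 17; Se is in period 4, group 16.
Across a period the outer electron is held more tightly (higher IE₁); down a group it sits in a higher shell, more shielded, and comes off more easily.
Neither a single period nor a single group — weigh both effects.
Si > Mg: both are in period 3; the period trend gives Si the larger value.
Se > Si: period and group pull opposite ways; the across-period shift dominates (941 vs 786 kJ/mol).
Cl > Se: relative to Se, both the across-period and down-group shifts push Cl's first ionization energy up.
H > Cl: period and group pull opposite ways; the down-group shift dominates (1312 vs 1251 kJ/mol).
Approximate values (kJ/mol): H 1312, Mg 738, Si 786, Cl 1251, Se 941.
So from highest to lowest: H > Cl > Se > Si > Mg.

H > Cl > Se > Si > Mg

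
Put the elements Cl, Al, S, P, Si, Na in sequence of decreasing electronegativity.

Cl > S > P > Si > Al > Na

Na is in period 3, group 1; Al is in period 3, group 13; Si is in period 3, group 14; P is in period 3, group 15; S is in period 3, group 16; Cl is in period 3, group 17.
EN rises left→right (higher Z_eff, smaller atoms) and falls top→bottom (larger, more shielded atoms).
All lie in period 3, so electronegativity increases left to right.
So from highest to lowest: Cl > S > P > Si > Al > Na.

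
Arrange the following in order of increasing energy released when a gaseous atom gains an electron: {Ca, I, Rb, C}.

Ca, Rb, C, I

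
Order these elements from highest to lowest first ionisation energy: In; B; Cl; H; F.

IE₁ increases left→right with effective nuclear charge and decreases top→bottom as the valence shell moves farther out.
Neither a single period nor a single group — weigh both effects.
B > In: they share group 13; the group trend gives B the larger value.
Cl > B: the two effects oppose for this pair; the across-period effect wins (1251 vs 801 kJ/mol).
H > Cl: the two effects oppose for this pair; the down-group effect wins (1312 vs 1251 kJ/mol).
F > H: the two effects oppose for this pair; the across-period effect wins (1681 vs 1312 kJ/mol).
Approximate values (kJ/mol): H 1312, B 801, F 1681, Cl 1251, In 558.
So from highest to lowest: F > H > Cl > B > In.

F, H, Cl, B, In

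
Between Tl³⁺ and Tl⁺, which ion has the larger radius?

Both ions have Z = 81 protons, but Tl³⁺ has lost more electrons, so its remaining electrons feel a larger effective nuclear charge per electron and are pulled in more tightly.
Higher positive charge → smaller ion, so Tl⁺ > Tl³⁺.

Tl⁺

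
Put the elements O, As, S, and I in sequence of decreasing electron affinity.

EA tends to increase across a period and decrease down a group, though the pattern is less regular than for IE or radius.
Here both period and group differ, so the two effects have to be weighed against each other.
O > As: relative to As, both the across-period and down-group shifts push O's electron affinity up.
S > O: this pair runs against the simple trend — see the exception note.
I > S: period and group pull opposite ways; the across-period shift dominates (295 vs 200 kJ/mol).
Note the exception: S has a higher electron affinity than O, contrary to the simple trend — the compact 2p subshell of O repels the added electron more than S's larger 3p does.
Tabulated electron affinity (kJ/mol): O 141, S 200, As 78, I 295.
So from highest to lowest: I > S > O > As.

I, S, O, As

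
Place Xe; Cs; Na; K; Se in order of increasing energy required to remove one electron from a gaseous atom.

Removing the outermost electron gets harder across a period and easier down a group.
These span different periods and groups, so the two trends combine.
K > Cs: they share group 1; the group trend gives K the larger value.
Na > K: Na sits above K in group 1, so the down-group effect alone puts Na higher.
Se > Na: period and group pull opposite ways; the across-period shift dominates (941 vs 496 kJ/mol).
Xe > Se: the two effects oppose for this pair; the across-period effect wins (1170 vs 941 kJ/mol).
For reference (kJ/mol): Na 496, K 419, Se 941, Xe 1170, Cs 376.
So from lowest to highest: Cs < K < Na < Se < Xe.

Cs < K < Na < Se < Xe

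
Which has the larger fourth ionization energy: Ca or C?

Ca

After 3 electrons have been removed, what remains? Ca³⁺ is already 1 electron into the core; C³⁺ still has 1 valence electron.
Core electrons are held far more tightly than valence electrons, so Ca tops the IE_4 order.
The numbers (kJ/mol): Ca 6491, C 6223.
So the fourth ionization energies run C < Ca.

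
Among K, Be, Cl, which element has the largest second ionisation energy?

The second ionization energy removes an electron from the +1 ion. For each element: K⁺ is the bare [Ar] core; Be⁺ still has 1 valence electron; Cl⁺ still has 6 valence electrons.
Core electrons are held far more tightly than valence electrons, so K tops the IE_2 order.
Valence configurations: Be⁺ [He]2s¹, Cl⁺ [Ne]3s²3p⁴.
The numbers (kJ/mol): K 3052, Be 1757, Cl 2298.
Putting it together, IE_2: Be < Cl < K.

K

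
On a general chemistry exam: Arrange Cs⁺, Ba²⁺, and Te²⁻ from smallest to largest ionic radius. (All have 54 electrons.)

All of these have 54 electrons, so size is governed by nuclear charge alone: the more protons, the stronger the pull on the same electron cloud, and the smaller the ion.
Nuclear charges: Ba²⁺ (Z=56), Cs⁺ (Z=55), Te²⁻ (Z=52).
Smallest to largest: Ba²⁺ < Cs⁺ < Te²⁻.

Ba²⁺ < Cs⁺ < Te²⁻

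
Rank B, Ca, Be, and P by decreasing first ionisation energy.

P, Be, B, Ca

First ionization energy rises across a period (greater Z_eff holds electrons more tightly) and falls down a group (valence electrons are farther from the nucleus).
These span different periods and groups, so the two trends combine.
B > Ca: both effects reinforce here, so B is clearly the higher of the two.
Be > B: this pair runs against the simple trend — see the exception note.
P > Be: period and group pull opposite ways; the across-period shift dominates (1012 vs 900 kJ/mol).
Note the exception: Be has a higher first ionization energy than B, contrary to the simple trend — removing B's lone 2p electron is easier than breaking Be's filled 2s².
For reference (kJ/mol): Be 900, B 801, P 1012, Ca 590.
So from highest to lowest: P > Be > B > Ca.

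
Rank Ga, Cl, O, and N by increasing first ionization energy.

First ionization energy rises across a period (greater Z_eff holds electrons more tightly) and falls down a group (valence electrons are farther from the nucleus).
These span different periods and groups, so the two trends combine.
Cl > Ga: both effects reinforce here, so Cl is clearly the higher of the two.
O > Cl: period and group pull opposite ways; the down-group shift dominates (1314 vs 1251 kJ/mol).
N > O: this pair runs against the simple trend — see the exception note.
Note the exception: N has a higher first ionization energy than O, contrary to the simple trend — pairing an electron in O's 2p⁴ costs repulsion energy, so O ionizes more easily than half-filled N (2p³).
Approximate values (kJ/mol): N 1402, O 1314, Cl 1251, Ga 579.
So from lowest to highest: Ga < Cl < O < N.

Ga, Cl, O, N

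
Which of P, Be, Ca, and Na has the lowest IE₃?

P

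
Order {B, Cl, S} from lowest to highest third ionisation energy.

S, B, Cl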